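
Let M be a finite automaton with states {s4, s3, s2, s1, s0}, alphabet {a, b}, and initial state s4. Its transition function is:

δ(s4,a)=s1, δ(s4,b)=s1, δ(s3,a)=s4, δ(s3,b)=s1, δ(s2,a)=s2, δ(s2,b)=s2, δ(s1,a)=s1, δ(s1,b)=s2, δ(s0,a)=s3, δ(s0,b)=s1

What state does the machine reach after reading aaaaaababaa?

Trace: s4 -a-> s1 -a-> s1 -a-> s1 -a-> s1 -a-> s1 -a-> s1 -b-> s2 -a-> s2 -b-> s2 -a-> s2 -a-> s2

s2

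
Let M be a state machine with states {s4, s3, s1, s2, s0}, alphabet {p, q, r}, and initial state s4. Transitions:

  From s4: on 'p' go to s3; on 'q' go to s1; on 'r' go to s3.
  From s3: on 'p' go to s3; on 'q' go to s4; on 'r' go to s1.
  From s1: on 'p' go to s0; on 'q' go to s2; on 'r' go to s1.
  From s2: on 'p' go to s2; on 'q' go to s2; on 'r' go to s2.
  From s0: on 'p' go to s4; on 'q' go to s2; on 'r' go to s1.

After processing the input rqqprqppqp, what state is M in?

Trace: s4 -r-> s3 -q-> s4 -q-> s1 -p-> s0 -r-> s1 -q-> s2 -p-> s2 -p-> s2 -q-> s2 -p-> s2

s2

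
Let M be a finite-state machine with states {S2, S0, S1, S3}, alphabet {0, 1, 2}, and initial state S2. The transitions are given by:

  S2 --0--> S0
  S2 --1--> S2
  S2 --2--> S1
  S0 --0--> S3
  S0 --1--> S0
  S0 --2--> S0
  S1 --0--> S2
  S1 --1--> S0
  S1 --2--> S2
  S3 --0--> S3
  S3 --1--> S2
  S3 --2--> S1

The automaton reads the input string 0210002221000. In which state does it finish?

S3

start at S2
read '0': S2 → S0
read '2': S0 → S0
read '1': S0 → S0
read '0': S0 → S3
read '0': S3 → S3
read '0': S3 → S3
read '2': S3 → S1
read '2': S1 → S2
read '2': S2 → S1
read '1': S1 → S0
read '0': S0 → S3
read '0': S3 → S3
read '0': S3 → S3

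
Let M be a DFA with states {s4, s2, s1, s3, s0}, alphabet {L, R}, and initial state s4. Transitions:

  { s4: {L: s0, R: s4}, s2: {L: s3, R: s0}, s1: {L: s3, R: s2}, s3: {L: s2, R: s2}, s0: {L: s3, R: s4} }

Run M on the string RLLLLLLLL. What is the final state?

s4 → s4 → s0 → s3 → s2 → s3 → s2 → s3 → s2 → s3

s3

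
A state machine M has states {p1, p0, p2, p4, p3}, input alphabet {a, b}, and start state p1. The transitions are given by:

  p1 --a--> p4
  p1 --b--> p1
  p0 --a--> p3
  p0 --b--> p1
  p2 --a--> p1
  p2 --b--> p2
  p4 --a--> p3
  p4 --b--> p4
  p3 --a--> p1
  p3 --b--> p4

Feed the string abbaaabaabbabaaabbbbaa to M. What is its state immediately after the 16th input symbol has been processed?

p4

start at p1
read 'a': p1 → p4
read 'b': p4 → p4
read 'b': p4 → p4
read 'a': p4 → p3
read 'a': p3 → p1
read 'a': p1 → p4
read 'b': p4 → p4
read 'a': p4 → p3
read 'a': p3 → p1
read 'b': p1 → p1
read 'b': p1 → p1
read 'a': p1 → p4
read 'b': p4 → p4
read 'a': p4 → p3
read 'a': p3 → p1
read 'a': p1 → p4
After 16 symbols: p4.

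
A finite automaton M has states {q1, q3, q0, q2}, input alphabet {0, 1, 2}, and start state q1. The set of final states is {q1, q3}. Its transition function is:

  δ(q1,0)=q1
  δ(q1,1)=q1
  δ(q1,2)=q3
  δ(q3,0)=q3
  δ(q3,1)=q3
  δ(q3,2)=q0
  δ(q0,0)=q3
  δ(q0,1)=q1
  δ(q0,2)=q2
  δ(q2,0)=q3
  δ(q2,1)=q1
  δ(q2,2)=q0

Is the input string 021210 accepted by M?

Yes

q1 → q1 → q3 → q3 → q0 → q1 → q1
End state q1 is accepting.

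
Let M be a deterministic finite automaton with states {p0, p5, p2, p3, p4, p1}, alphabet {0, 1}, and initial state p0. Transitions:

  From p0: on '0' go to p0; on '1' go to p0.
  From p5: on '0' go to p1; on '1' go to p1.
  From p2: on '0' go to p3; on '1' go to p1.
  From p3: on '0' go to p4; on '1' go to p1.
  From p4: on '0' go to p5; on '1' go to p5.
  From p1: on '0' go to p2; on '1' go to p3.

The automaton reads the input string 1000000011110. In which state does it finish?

p0 → p0 → p0 → p0 → p0 → p0 → p0 → p0 → p0 → p0 → p0 → p0 → p0 → p0

p0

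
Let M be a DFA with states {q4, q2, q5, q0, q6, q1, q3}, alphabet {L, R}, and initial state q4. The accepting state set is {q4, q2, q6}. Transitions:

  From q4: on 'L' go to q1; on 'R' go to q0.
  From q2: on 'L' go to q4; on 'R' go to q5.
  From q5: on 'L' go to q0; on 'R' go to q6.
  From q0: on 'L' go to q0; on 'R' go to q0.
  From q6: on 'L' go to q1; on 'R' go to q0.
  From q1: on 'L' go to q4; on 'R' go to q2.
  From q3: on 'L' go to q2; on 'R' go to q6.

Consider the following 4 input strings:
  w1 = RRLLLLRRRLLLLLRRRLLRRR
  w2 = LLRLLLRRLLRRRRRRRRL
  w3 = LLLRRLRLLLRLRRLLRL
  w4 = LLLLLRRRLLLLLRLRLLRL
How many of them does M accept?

0

w1: Trace: q4 -R-> q0 -R-> q0 -L-> q0 -L-> q0 -L-> q0 -L-> q0 -R-> q0 -R-> q0 -R-> q0 -L-> q0 -L-> q0 -L-> q0 -L-> q0 -L-> q0 -R-> q0 -R-> q0 -R-> q0 -L-> q0 -L-> q0 -R-> q0 -R-> q0 -R-> q0  → end q0, rejected
w2: Trace: q4 -L-> q1 -L-> q4 -R-> q0 -L-> q0 -L-> q0 -L-> q0 -R-> q0 -R-> q0 -L-> q0 -L-> q0 -R-> q0 -R-> q0 -R-> q0 -R-> q0 -R-> q0 -R-> q0 -R-> q0 -R-> q0 -L-> q0  → end q0, rejected
w3: Trace: q4 -L-> q1 -L-> q4 -L-> q1 -R-> q2 -R-> q5 -L-> q0 -R-> q0 -L-> q0 -L-> q0 -L-> q0 -R-> q0 -L-> q0 -R-> q0 -R-> q0 -L-> q0 -L-> q0 -R-> q0 -L-> q0  → end q0, rejected
w4: Trace: q4 -L-> q1 -L-> q4 -L-> q1 -L-> q4 -L-> q1 -R-> q2 -R-> q5 -R-> q6 -L-> q1 -L-> q4 -L-> q1 -L-> q4 -L-> q1 -R-> q2 -L-> q4 -R-> q0 -L-> q0 -L-> q0 -R-> q0 -L-> q0  → end q0, rejected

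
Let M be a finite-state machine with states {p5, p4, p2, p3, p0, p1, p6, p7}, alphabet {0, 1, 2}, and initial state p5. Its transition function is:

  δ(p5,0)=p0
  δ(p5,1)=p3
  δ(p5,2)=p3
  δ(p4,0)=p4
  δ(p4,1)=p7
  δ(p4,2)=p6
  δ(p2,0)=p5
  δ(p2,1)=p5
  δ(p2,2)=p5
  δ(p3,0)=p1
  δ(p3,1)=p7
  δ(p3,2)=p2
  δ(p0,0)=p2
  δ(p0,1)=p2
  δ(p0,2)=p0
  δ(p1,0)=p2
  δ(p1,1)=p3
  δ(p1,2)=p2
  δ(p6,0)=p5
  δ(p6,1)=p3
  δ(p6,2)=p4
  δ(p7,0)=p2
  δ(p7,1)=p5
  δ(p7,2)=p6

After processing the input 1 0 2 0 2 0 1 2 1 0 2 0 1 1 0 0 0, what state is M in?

start at p5
read '1': p5 → p3
read '0': p3 → p1
read '2': p1 → p2
read '0': p2 → p5
read '2': p5 → p3
read '0': p3 → p1
read '1': p1 → p3
read '2': p3 → p2
read '1': p2 → p5
read '0': p5 → p0
read '2': p0 → p0
read '0': p0 → p2
read '1': p2 → p5
read '1': p5 → p3
read '0': p3 → p1
read '0': p1 → p2
read '0': p2 → p5

p5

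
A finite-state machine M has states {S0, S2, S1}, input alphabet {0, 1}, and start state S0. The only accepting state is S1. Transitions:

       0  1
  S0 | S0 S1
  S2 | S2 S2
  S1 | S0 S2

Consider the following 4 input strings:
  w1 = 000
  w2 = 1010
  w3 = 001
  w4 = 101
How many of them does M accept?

2

w1: Trace: S0 -0-> S0 -0-> S0 -0-> S0  → end S0, rejected
w2: Trace: S0 -1-> S1 -0-> S0 -1-> S1 -0-> S0  → end S0, rejected
w3: Trace: S0 -0-> S0 -0-> S0 -1-> S1  → end S1, accepted
w4: Trace: S0 -1-> S1 -0-> S0 -1-> S1  → end S1, accepted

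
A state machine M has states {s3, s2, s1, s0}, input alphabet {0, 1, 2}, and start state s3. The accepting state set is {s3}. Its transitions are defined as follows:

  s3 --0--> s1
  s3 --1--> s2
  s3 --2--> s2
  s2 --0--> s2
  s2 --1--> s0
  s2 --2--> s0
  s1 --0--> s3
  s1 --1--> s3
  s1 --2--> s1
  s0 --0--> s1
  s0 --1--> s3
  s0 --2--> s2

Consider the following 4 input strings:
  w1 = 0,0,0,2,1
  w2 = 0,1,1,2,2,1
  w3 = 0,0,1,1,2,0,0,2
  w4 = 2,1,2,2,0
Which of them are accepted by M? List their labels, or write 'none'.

w1

w1:
  start at s3
  read '0': s3 → s1
  read '0': s1 → s3
  read '0': s3 → s1
  read '2': s1 → s1
  read '1': s1 → s3
  end s3, accepted
w2:
  start at s3
  read '0': s3 → s1
  read '1': s1 → s3
  read '1': s3 → s2
  read '2': s2 → s0
  read '2': s0 → s2
  read '1': s2 → s0
  end s0, rejected
w3:
  start at s3
  read '0': s3 → s1
  read '0': s1 → s3
  read '1': s3 → s2
  read '1': s2 → s0
  read '2': s0 → s2
  read '0': s2 → s2
  read '0': s2 → s2
  read '2': s2 → s0
  end s0, rejected
w4:
  start at s3
  read '2': s3 → s2
  read '1': s2 → s0
  read '2': s0 → s2
  read '2': s2 → s0
  read '0': s0 → s1
  end s1, rejected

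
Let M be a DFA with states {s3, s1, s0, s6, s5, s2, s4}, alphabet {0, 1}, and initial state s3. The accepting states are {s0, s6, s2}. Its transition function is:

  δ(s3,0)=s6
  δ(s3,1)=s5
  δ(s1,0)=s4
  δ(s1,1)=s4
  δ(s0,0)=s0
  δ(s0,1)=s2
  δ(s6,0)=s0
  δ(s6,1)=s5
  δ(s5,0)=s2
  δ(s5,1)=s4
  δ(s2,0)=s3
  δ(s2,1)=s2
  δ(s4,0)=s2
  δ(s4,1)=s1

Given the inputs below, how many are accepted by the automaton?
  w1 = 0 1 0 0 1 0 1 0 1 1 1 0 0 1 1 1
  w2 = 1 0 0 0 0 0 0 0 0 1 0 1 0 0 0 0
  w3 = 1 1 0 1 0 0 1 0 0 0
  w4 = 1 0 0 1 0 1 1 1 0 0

w1: s3 → s6 → s5 → s2 → s3 → s5 → s2 → s2 → s3 → s5 → s4 → s1 → s4 → s2 → s2 → s2 → s2  → end s2, accepted
w2: s3 → s5 → s2 → s3 → s6 → s0 → s0 → s0 → s0 → s0 → s2 → s3 → s5 → s2 → s3 → s6 → s0  → end s0, accepted
w3: s3 → s5 → s4 → s2 → s2 → s3 → s6 → s5 → s2 → s3 → s6  → end s6, accepted
w4: s3 → s5 → s2 → s3 → s5 → s2 → s2 → s2 → s2 → s3 → s6  → end s6, accepted

4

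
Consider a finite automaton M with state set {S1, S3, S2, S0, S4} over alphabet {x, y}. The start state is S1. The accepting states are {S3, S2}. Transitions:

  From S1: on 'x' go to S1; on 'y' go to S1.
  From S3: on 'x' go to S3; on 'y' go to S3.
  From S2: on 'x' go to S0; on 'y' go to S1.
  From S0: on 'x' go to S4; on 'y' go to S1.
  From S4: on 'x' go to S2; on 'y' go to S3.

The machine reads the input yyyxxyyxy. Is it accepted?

start at S1
read 'y': S1 → S1
read 'y': S1 → S1
read 'y': S1 → S1
read 'x': S1 → S1
read 'x': S1 → S1
read 'y': S1 → S1
read 'y': S1 → S1
read 'x': S1 → S1
read 'y': S1 → S1
End state S1 is not accepting.

No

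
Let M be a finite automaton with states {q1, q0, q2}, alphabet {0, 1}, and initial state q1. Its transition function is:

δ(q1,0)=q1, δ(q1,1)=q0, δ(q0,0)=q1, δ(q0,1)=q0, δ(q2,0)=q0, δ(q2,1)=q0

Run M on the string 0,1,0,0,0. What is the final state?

q1

q1 → q1 → q0 → q1 → q1 → q1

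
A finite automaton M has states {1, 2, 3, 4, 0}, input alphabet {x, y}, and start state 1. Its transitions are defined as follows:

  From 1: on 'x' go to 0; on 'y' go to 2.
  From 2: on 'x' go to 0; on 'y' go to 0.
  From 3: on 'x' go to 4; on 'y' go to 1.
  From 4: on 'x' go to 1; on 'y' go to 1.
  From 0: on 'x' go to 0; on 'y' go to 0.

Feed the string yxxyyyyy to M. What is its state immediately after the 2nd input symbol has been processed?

Trace: 1 -y-> 2 -x-> 0
After 2 symbols: 0.

0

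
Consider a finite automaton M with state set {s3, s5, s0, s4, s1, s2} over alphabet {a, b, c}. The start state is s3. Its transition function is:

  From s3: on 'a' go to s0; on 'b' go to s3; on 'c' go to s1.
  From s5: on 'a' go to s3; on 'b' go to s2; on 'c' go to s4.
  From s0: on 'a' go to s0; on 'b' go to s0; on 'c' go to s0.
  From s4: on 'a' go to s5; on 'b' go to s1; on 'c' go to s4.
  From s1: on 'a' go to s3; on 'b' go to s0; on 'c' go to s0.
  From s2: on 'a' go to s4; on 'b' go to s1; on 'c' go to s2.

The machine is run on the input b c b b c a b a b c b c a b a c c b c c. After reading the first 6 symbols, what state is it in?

start at s3
read 'b': s3 → s3
read 'c': s3 → s1
read 'b': s1 → s0
read 'b': s0 → s0
read 'c': s0 → s0
read 'a': s0 → s0
After 6 symbols: s0.

s0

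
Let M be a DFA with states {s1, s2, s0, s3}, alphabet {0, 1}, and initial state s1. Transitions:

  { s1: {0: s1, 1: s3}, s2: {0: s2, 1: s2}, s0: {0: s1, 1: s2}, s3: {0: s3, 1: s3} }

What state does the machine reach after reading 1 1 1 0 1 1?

start at s1
read '1': s1 → s3
read '1': s3 → s3
read '1': s3 → s3
read '0': s3 → s3
read '1': s3 → s3
read '1': s3 → s3

s3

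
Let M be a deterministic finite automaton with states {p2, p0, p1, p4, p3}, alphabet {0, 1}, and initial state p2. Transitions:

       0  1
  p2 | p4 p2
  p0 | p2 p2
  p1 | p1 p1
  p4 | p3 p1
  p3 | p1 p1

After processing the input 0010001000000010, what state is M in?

p1

start at p2
read '0': p2 → p4
read '0': p4 → p3
read '1': p3 → p1
read '0': p1 → p1
read '0': p1 → p1
read '0': p1 → p1
read '1': p1 → p1
read '0': p1 → p1
read '0': p1 → p1
read '0': p1 → p1
read '0': p1 → p1
read '0': p1 → p1
read '0': p1 → p1
read '0': p1 → p1
read '1': p1 → p1
read '0': p1 → p1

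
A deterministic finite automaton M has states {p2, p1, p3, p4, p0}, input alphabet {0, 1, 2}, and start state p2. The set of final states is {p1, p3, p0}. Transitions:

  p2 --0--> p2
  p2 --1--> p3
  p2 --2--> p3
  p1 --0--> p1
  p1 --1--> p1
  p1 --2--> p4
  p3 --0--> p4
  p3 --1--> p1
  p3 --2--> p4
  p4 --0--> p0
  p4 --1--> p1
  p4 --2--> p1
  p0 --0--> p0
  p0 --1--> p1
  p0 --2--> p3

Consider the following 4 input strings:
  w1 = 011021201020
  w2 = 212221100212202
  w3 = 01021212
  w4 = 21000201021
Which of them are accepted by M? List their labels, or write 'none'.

w1, w4

w1: p2 → p2 → p3 → p1 → p1 → p4 → p1 → p4 → p0 → p1 → p1 → p4 → p0  → end p0, accepted
w2: p2 → p3 → p1 → p4 → p1 → p4 → p1 → p1 → p1 → p1 → p4 → p1 → p4 → p1 → p1 → p4  → end p4, rejected
w3: p2 → p2 → p3 → p4 → p1 → p1 → p4 → p1 → p4  → end p4, rejected
w4: p2 → p3 → p1 → p1 → p1 → p1 → p4 → p0 → p1 → p1 → p4 → p1  → end p1, accepted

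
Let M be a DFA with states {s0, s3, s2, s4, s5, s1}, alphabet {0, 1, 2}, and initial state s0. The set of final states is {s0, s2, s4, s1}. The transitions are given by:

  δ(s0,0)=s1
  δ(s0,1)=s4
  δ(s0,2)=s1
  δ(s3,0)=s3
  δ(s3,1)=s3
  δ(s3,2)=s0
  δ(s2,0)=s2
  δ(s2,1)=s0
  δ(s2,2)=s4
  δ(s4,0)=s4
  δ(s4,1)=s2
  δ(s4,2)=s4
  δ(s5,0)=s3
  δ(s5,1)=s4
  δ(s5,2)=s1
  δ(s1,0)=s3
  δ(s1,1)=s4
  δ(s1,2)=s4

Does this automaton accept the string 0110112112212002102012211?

s0 → s1 → s4 → s2 → s2 → s0 → s4 → s4 → s2 → s0 → s1 → s4 → s2 → s4 → s4 → s4 → s4 → s2 → s2 → s4 → s4 → s2 → s4 → s4 → s2 → s0
End state s0 is accepting.

Yes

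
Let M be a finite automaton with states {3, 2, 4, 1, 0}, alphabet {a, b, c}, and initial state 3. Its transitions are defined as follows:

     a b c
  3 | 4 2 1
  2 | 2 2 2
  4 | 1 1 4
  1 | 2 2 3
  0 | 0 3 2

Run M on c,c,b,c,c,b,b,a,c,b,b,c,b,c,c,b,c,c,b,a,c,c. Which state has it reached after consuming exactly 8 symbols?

2

Trace: 3 -c-> 1 -c-> 3 -b-> 2 -c-> 2 -c-> 2 -b-> 2 -b-> 2 -a-> 2
After 8 symbols: 2.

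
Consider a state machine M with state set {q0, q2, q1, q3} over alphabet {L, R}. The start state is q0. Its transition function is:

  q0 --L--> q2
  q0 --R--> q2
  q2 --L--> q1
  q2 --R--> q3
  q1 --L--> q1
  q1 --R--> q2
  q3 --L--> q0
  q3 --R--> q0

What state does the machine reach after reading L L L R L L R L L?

Trace: q0 -L-> q2 -L-> q1 -L-> q1 -R-> q2 -L-> q1 -L-> q1 -R-> q2 -L-> q1 -L-> q1

q1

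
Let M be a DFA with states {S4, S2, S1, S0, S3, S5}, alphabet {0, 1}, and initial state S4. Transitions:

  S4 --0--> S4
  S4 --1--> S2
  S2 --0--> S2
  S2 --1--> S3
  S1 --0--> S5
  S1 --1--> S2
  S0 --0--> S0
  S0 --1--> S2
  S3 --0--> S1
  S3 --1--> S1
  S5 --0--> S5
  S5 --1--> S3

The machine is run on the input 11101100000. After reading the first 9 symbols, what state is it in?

S5

Trace: S4 -1-> S2 -1-> S3 -1-> S1 -0-> S5 -1-> S3 -1-> S1 -0-> S5 -0-> S5 -0-> S5
After 9 symbols: S5.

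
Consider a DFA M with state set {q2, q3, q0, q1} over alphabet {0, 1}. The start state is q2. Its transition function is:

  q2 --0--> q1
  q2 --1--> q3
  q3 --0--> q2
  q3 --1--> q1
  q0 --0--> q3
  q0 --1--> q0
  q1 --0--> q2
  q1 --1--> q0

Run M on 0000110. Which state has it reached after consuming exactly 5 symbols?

q3

Trace: q2 -0-> q1 -0-> q2 -0-> q1 -0-> q2 -1-> q3
After 5 symbols: q3.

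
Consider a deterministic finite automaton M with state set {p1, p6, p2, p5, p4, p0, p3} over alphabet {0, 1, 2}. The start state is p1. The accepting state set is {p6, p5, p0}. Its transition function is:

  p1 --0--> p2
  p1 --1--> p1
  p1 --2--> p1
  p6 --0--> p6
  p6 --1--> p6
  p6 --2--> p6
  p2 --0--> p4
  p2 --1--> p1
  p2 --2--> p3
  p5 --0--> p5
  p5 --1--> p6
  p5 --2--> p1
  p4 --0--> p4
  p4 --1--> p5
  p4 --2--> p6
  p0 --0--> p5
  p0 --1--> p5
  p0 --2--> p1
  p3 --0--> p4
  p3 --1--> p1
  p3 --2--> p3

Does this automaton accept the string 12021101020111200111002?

Trace: p1 -1-> p1 -2-> p1 -0-> p2 -2-> p3 -1-> p1 -1-> p1 -0-> p2 -1-> p1 -0-> p2 -2-> p3 -0-> p4 -1-> p5 -1-> p6 -1-> p6 -2-> p6 -0-> p6 -0-> p6 -1-> p6 -1-> p6 -1-> p6 -0-> p6 -0-> p6 -2-> p6
End state p6 is accepting.

Yes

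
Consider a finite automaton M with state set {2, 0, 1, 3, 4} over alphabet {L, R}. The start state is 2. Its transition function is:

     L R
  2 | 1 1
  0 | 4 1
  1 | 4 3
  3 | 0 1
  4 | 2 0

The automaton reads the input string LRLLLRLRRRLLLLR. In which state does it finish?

3

Trace: 2 -L-> 1 -R-> 3 -L-> 0 -L-> 4 -L-> 2 -R-> 1 -L-> 4 -R-> 0 -R-> 1 -R-> 3 -L-> 0 -L-> 4 -L-> 2 -L-> 1 -R-> 3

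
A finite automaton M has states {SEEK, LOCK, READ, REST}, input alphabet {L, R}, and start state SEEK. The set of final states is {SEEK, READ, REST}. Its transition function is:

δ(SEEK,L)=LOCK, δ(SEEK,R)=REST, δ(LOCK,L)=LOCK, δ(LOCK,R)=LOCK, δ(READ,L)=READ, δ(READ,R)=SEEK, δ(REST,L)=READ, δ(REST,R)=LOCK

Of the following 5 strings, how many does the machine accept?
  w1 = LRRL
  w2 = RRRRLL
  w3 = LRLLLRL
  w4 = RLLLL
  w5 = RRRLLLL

w1:
  start at SEEK
  read 'L': SEEK → LOCK
  read 'R': LOCK → LOCK
  read 'R': LOCK → LOCK
  read 'L': LOCK → LOCK
  end LOCK, rejected
w2:
  start at SEEK
  read 'R': SEEK → REST
  read 'R': REST → LOCK
  read 'R': LOCK → LOCK
  read 'R': LOCK → LOCK
  read 'L': LOCK → LOCK
  read 'L': LOCK → LOCK
  end LOCK, rejected
w3:
  start at SEEK
  read 'L': SEEK → LOCK
  read 'R': LOCK → LOCK
  read 'L': LOCK → LOCK
  read 'L': LOCK → LOCK
  read 'L': LOCK → LOCK
  read 'R': LOCK → LOCK
  read 'L': LOCK → LOCK
  end LOCK, rejected
w4:
  start at SEEK
  read 'R': SEEK → REST
  read 'L': REST → READ
  read 'L': READ → READ
  read 'L': READ → READ
  read 'L': READ → READ
  end READ, accepted
w5:
  start at SEEK
  read 'R': SEEK → REST
  read 'R': REST → LOCK
  read 'R': LOCK → LOCK
  read 'L': LOCK → LOCK
  read 'L': LOCK → LOCK
  read 'L': LOCK → LOCK
  read 'L': LOCK → LOCK
  end LOCK, rejected

1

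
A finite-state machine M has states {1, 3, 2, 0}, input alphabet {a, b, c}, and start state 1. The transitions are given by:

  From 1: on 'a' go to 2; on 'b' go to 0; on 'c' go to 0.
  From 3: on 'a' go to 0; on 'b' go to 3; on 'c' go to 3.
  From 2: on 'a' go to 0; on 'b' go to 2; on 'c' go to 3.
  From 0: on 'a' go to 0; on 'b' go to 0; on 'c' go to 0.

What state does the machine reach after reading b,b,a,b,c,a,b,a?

0

Trace: 1 -b-> 0 -b-> 0 -a-> 0 -b-> 0 -c-> 0 -a-> 0 -b-> 0 -a-> 0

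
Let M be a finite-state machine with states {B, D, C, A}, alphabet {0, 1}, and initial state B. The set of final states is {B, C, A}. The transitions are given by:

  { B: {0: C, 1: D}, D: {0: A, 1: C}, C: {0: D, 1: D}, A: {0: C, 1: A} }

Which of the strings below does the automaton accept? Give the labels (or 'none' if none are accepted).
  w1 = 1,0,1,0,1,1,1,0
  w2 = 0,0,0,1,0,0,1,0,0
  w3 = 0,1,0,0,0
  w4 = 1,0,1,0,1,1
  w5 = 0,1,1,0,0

w1: Trace: B -1-> D -0-> A -1-> A -0-> C -1-> D -1-> C -1-> D -0-> A  → end A, accepted
w2: Trace: B -0-> C -0-> D -0-> A -1-> A -0-> C -0-> D -1-> C -0-> D -0-> A  → end A, accepted
w3: Trace: B -0-> C -1-> D -0-> A -0-> C -0-> D  → end D, rejected
w4: Trace: B -1-> D -0-> A -1-> A -0-> C -1-> D -1-> C  → end C, accepted
w5: Trace: B -0-> C -1-> D -1-> C -0-> D -0-> A  → end A, accepted

w1, w2, w4, w5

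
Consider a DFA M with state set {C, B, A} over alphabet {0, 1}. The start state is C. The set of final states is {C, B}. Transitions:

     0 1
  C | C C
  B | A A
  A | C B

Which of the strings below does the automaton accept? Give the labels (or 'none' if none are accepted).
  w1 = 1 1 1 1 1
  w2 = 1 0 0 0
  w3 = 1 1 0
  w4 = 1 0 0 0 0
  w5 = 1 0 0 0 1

w1: C → C → C → C → C → C  → end C, accepted
w2: C → C → C → C → C  → end C, accepted
w3: C → C → C → C  → end C, accepted
w4: C → C → C → C → C → C  → end C, accepted
w5: C → C → C → C → C → C  → end C, accepted

w1, w2, w3, w4, w5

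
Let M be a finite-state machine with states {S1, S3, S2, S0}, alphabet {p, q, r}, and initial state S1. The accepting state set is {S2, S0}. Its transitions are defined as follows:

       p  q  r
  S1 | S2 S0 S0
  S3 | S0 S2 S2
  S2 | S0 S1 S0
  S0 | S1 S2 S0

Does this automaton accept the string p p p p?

start at S1
read 'p': S1 → S2
read 'p': S2 → S0
read 'p': S0 → S1
read 'p': S1 → S2
End state S2 is accepting.

Yes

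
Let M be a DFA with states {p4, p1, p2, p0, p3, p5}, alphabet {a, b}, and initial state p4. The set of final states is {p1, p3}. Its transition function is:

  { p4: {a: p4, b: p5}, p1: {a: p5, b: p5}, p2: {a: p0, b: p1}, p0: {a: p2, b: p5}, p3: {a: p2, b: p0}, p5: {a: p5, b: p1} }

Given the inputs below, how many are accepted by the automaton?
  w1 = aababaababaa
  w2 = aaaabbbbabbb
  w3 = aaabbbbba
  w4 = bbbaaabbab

2

w1: p4 → p4 → p4 → p5 → p5 → p1 → p5 → p5 → p1 → p5 → p1 → p5 → p5  → end p5, rejected
w2: p4 → p4 → p4 → p4 → p4 → p5 → p1 → p5 → p1 → p5 → p1 → p5 → p1  → end p1, accepted
w3: p4 → p4 → p4 → p4 → p5 → p1 → p5 → p1 → p5 → p5  → end p5, rejected
w4: p4 → p5 → p1 → p5 → p5 → p5 → p5 → p1 → p5 → p5 → p1  → end p1, accepted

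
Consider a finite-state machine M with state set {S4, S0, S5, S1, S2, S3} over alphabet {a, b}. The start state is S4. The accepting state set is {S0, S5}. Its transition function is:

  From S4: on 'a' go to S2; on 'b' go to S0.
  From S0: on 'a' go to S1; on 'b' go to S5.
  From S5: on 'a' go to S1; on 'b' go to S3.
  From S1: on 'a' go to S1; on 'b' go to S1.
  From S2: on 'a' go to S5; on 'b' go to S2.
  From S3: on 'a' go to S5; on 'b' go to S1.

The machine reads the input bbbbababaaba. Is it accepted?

start at S4
read 'b': S4 → S0
read 'b': S0 → S5
read 'b': S5 → S3
read 'b': S3 → S1
read 'a': S1 → S1
read 'b': S1 → S1
read 'a': S1 → S1
read 'b': S1 → S1
read 'a': S1 → S1
read 'a': S1 → S1
read 'b': S1 → S1
read 'a': S1 → S1
End state S1 is not accepting.

No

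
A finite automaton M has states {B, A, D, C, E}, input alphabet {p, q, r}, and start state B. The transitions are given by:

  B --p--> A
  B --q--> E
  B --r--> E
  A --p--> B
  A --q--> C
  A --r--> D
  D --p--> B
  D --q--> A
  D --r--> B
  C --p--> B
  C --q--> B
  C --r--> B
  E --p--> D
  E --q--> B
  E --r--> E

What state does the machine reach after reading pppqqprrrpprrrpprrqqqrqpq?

B → A → B → A → C → B → A → D → B → E → D → B → E → E → E → D → B → E → E → B → E → B → E → B → A → C

C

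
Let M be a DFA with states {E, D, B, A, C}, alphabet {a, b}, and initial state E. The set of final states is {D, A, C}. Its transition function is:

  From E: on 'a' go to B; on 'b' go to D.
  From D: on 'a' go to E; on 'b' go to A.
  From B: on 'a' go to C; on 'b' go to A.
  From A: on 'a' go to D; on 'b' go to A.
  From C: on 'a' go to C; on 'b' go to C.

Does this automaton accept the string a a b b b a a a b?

Yes

Trace: E -a-> B -a-> C -b-> C -b-> C -b-> C -a-> C -a-> C -a-> C -b-> C
End state C is accepting.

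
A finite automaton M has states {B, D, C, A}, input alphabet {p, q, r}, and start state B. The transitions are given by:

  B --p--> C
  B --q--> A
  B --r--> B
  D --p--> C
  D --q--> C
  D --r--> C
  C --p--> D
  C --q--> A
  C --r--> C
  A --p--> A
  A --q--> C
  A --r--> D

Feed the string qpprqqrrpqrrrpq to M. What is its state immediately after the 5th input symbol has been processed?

C

start at B
read 'q': B → A
read 'p': A → A
read 'p': A → A
read 'r': A → D
read 'q': D → C
After 5 symbols: C.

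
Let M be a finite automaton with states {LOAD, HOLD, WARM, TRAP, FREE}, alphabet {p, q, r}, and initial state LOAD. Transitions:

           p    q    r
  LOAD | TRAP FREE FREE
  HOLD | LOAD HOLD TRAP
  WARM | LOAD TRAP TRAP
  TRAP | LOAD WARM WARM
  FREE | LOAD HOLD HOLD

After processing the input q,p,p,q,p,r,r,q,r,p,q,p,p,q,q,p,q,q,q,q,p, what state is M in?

LOAD

Trace: LOAD -q-> FREE -p-> LOAD -p-> TRAP -q-> WARM -p-> LOAD -r-> FREE -r-> HOLD -q-> HOLD -r-> TRAP -p-> LOAD -q-> FREE -p-> LOAD -p-> TRAP -q-> WARM -q-> TRAP -p-> LOAD -q-> FREE -q-> HOLD -q-> HOLD -q-> HOLD -p-> LOAD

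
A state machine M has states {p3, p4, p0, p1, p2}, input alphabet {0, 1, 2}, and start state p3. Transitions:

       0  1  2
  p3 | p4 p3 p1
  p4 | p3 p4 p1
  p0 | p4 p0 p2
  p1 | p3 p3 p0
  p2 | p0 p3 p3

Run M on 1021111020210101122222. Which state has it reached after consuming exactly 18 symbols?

p3 → p3 → p4 → p1 → p3 → p3 → p3 → p3 → p4 → p1 → p3 → p1 → p3 → p4 → p4 → p3 → p3 → p3 → p1
After 18 symbols: p1.

p1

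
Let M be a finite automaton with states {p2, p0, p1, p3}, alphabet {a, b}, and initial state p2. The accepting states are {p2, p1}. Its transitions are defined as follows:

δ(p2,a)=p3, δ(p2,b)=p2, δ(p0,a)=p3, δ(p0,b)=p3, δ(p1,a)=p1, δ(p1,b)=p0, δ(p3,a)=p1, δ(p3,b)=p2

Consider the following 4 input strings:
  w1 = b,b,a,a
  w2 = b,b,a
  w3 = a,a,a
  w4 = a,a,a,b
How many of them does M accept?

w1: Trace: p2 -b-> p2 -b-> p2 -a-> p3 -a-> p1  → end p1, accepted
w2: Trace: p2 -b-> p2 -b-> p2 -a-> p3  → end p3, rejected
w3: Trace: p2 -a-> p3 -a-> p1 -a-> p1  → end p1, accepted
w4: Trace: p2 -a-> p3 -a-> p1 -a-> p1 -b-> p0  → end p0, rejected

2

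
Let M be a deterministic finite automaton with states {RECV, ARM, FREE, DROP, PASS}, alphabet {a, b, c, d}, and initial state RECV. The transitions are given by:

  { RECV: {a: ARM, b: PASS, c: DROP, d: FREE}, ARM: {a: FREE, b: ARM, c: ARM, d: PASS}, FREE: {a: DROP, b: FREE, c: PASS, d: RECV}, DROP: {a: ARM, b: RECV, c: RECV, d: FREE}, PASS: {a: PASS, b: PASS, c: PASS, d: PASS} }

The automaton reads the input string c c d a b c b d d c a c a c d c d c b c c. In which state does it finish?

Trace: RECV -c-> DROP -c-> RECV -d-> FREE -a-> DROP -b-> RECV -c-> DROP -b-> RECV -d-> FREE -d-> RECV -c-> DROP -a-> ARM -c-> ARM -a-> FREE -c-> PASS -d-> PASS -c-> PASS -d-> PASS -c-> PASS -b-> PASS -c-> PASS -c-> PASS

PASS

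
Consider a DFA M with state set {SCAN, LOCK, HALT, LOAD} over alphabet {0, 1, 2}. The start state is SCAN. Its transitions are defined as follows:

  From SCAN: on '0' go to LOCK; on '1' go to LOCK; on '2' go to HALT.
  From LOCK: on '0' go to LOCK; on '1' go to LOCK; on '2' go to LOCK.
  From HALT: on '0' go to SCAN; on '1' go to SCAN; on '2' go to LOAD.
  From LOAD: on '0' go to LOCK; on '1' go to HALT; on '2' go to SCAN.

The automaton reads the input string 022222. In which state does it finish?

LOCK

start at SCAN
read '0': SCAN → LOCK
read '2': LOCK → LOCK
read '2': LOCK → LOCK
read '2': LOCK → LOCK
read '2': LOCK → LOCK
read '2': LOCK → LOCK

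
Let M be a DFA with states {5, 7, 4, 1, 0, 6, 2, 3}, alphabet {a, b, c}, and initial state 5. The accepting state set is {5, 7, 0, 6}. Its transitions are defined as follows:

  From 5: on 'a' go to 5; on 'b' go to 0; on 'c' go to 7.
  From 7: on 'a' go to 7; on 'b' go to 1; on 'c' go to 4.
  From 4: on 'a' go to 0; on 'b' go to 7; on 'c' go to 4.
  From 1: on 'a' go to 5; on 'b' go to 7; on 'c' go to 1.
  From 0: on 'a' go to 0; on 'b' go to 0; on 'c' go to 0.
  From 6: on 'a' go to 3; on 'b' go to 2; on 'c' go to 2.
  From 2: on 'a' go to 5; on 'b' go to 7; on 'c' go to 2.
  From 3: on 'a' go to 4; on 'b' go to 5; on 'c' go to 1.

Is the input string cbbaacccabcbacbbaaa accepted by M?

5 → 7 → 1 → 7 → 7 → 7 → 4 → 4 → 4 → 0 → 0 → 0 → 0 → 0 → 0 → 0 → 0 → 0 → 0 → 0
End state 0 is accepting.

Yes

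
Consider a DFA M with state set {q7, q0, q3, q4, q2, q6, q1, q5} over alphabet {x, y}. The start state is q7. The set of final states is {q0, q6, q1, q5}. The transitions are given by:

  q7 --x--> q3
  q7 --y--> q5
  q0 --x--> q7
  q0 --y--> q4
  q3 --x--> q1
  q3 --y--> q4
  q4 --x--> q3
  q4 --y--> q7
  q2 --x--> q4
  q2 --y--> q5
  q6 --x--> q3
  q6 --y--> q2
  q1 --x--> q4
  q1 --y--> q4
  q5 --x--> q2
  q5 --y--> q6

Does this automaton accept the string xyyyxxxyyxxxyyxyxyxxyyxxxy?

No

start at q7
read 'x': q7 → q3
read 'y': q3 → q4
read 'y': q4 → q7
read 'y': q7 → q5
read 'x': q5 → q2
read 'x': q2 → q4
read 'x': q4 → q3
read 'y': q3 → q4
read 'y': q4 → q7
read 'x': q7 → q3
read 'x': q3 → q1
read 'x': q1 → q4
read 'y': q4 → q7
read 'y': q7 → q5
read 'x': q5 → q2
read 'y': q2 → q5
read 'x': q5 → q2
read 'y': q2 → q5
read 'x': q5 → q2
read 'x': q2 → q4
read 'y': q4 → q7
read 'y': q7 → q5
read 'x': q5 → q2
read 'x': q2 → q4
read 'x': q4 → q3
read 'y': q3 → q4
End state q4 is not accepting.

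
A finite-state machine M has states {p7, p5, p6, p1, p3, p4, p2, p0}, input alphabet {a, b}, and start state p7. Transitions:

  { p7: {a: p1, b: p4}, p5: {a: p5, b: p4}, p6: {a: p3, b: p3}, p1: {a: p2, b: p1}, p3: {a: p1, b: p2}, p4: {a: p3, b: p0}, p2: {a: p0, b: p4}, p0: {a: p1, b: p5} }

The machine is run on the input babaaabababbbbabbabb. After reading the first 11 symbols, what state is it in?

Trace: p7 -b-> p4 -a-> p3 -b-> p2 -a-> p0 -a-> p1 -a-> p2 -b-> p4 -a-> p3 -b-> p2 -a-> p0 -b-> p5
After 11 symbols: p5.

p5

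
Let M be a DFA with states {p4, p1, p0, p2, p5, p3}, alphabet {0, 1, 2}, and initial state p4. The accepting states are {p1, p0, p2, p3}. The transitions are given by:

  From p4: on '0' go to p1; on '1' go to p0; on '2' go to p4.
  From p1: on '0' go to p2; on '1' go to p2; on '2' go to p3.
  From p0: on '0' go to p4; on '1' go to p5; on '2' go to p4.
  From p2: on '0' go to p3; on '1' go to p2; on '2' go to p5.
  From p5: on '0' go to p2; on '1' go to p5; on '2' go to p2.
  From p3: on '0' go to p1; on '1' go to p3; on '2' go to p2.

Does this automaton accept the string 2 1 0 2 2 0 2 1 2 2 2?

p4 → p4 → p0 → p4 → p4 → p4 → p1 → p3 → p3 → p2 → p5 → p2
End state p2 is accepting.

Yes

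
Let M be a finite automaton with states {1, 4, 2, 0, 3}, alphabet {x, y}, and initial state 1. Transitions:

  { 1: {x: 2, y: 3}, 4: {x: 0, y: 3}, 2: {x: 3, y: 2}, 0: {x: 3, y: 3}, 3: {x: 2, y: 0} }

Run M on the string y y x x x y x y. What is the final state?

start at 1
read 'y': 1 → 3
read 'y': 3 → 0
read 'x': 0 → 3
read 'x': 3 → 2
read 'x': 2 → 3
read 'y': 3 → 0
read 'x': 0 → 3
read 'y': 3 → 0

0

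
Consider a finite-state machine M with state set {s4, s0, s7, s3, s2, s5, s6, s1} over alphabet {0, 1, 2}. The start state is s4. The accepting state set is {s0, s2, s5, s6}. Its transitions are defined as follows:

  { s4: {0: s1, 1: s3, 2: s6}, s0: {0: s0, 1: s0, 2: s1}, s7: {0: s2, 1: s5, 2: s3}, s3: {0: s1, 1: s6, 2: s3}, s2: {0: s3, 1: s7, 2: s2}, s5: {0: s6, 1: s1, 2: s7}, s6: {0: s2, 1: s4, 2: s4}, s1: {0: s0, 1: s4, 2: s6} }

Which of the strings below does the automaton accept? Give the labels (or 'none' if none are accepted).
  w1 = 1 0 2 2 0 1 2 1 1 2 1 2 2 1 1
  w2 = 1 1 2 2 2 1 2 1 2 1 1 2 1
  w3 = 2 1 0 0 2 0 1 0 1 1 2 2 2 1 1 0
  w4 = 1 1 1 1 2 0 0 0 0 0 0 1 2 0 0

w3, w4

w1:
  start at s4
  read '1': s4 → s3
  read '0': s3 → s1
  read '2': s1 → s6
  read '2': s6 → s4
  read '0': s4 → s1
  read '1': s1 → s4
  read '2': s4 → s6
  read '1': s6 → s4
  read '1': s4 → s3
  read '2': s3 → s3
  read '1': s3 → s6
  read '2': s6 → s4
  read '2': s4 → s6
  read '1': s6 → s4
  read '1': s4 → s3
  end s3, rejected
w2:
  start at s4
  read '1': s4 → s3
  read '1': s3 → s6
  read '2': s6 → s4
  read '2': s4 → s6
  read '2': s6 → s4
  read '1': s4 → s3
  read '2': s3 → s3
  read '1': s3 → s6
  read '2': s6 → s4
  read '1': s4 → s3
  read '1': s3 → s6
  read '2': s6 → s4
  read '1': s4 → s3
  end s3, rejected
w3:
  start at s4
  read '2': s4 → s6
  read '1': s6 → s4
  read '0': s4 → s1
  read '0': s1 → s0
  read '2': s0 → s1
  read '0': s1 → s0
  read '1': s0 → s0
  read '0': s0 → s0
  read '1': s0 → s0
  read '1': s0 → s0
  read '2': s0 → s1
  read '2': s1 → s6
  read '2': s6 → s4
  read '1': s4 → s3
  read '1': s3 → s6
  read '0': s6 → s2
  end s2, accepted
w4:
  start at s4
  read '1': s4 → s3
  read '1': s3 → s6
  read '1': s6 → s4
  read '1': s4 → s3
  read '2': s3 → s3
  read '0': s3 → s1
  read '0': s1 → s0
  read '0': s0 → s0
  read '0': s0 → s0
  read '0': s0 → s0
  read '0': s0 → s0
  read '1': s0 → s0
  read '2': s0 → s1
  read '0': s1 → s0
  read '0': s0 → s0
  end s0, accepted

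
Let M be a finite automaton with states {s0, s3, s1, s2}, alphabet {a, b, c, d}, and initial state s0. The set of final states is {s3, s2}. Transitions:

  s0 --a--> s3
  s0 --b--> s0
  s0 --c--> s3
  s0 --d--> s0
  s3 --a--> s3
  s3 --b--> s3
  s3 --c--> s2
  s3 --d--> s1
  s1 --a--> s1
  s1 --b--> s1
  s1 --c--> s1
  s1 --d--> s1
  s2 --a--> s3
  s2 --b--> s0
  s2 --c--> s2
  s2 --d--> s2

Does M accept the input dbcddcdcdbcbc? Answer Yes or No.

No

start at s0
read 'd': s0 → s0
read 'b': s0 → s0
read 'c': s0 → s3
read 'd': s3 → s1
read 'd': s1 → s1
read 'c': s1 → s1
read 'd': s1 → s1
read 'c': s1 → s1
read 'd': s1 → s1
read 'b': s1 → s1
read 'c': s1 → s1
read 'b': s1 → s1
read 'c': s1 → s1
End state s1 is not accepting.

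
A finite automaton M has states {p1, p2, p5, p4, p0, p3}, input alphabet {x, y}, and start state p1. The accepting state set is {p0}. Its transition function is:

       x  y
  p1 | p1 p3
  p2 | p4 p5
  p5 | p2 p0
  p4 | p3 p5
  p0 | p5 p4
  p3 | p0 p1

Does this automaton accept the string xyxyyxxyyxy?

Trace: p1 -x-> p1 -y-> p3 -x-> p0 -y-> p4 -y-> p5 -x-> p2 -x-> p4 -y-> p5 -y-> p0 -x-> p5 -y-> p0
End state p0 is accepting.

Yes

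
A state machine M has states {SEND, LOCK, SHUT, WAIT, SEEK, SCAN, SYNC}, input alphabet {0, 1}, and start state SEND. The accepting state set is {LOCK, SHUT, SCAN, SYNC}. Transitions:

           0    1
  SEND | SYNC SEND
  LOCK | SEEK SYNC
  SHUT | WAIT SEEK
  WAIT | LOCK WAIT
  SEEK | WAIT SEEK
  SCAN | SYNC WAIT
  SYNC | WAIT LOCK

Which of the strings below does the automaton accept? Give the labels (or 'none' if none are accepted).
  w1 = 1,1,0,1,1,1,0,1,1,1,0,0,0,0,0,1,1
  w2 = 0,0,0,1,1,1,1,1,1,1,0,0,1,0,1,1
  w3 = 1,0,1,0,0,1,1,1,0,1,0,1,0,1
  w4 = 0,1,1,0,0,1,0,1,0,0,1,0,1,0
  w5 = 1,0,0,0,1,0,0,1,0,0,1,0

w1, w3, w4

w1:
  start at SEND
  read '1': SEND → SEND
  read '1': SEND → SEND
  read '0': SEND → SYNC
  read '1': SYNC → LOCK
  read '1': LOCK → SYNC
  read '1': SYNC → LOCK
  read '0': LOCK → SEEK
  read '1': SEEK → SEEK
  read '1': SEEK → SEEK
  read '1': SEEK → SEEK
  read '0': SEEK → WAIT
  read '0': WAIT → LOCK
  read '0': LOCK → SEEK
  read '0': SEEK → WAIT
  read '0': WAIT → LOCK
  read '1': LOCK → SYNC
  read '1': SYNC → LOCK
  end LOCK, accepted
w2:
  start at SEND
  read '0': SEND → SYNC
  read '0': SYNC → WAIT
  read '0': WAIT → LOCK
  read '1': LOCK → SYNC
  read '1': SYNC → LOCK
  read '1': LOCK → SYNC
  read '1': SYNC → LOCK
  read '1': LOCK → SYNC
  read '1': SYNC → LOCK
  read '1': LOCK → SYNC
  read '0': SYNC → WAIT
  read '0': WAIT → LOCK
  read '1': LOCK → SYNC
  read '0': SYNC → WAIT
  read '1': WAIT → WAIT
  read '1': WAIT → WAIT
  end WAIT, rejected
w3:
  start at SEND
  read '1': SEND → SEND
  read '0': SEND → SYNC
  read '1': SYNC → LOCK
  read '0': LOCK → SEEK
  read '0': SEEK → WAIT
  read '1': WAIT → WAIT
  read '1': WAIT → WAIT
  read '1': WAIT → WAIT
  read '0': WAIT → LOCK
  read '1': LOCK → SYNC
  read '0': SYNC → WAIT
  read '1': WAIT → WAIT
  read '0': WAIT → LOCK
  read '1': LOCK → SYNC
  end SYNC, accepted
w4:
  start at SEND
  read '0': SEND → SYNC
  read '1': SYNC → LOCK
  read '1': LOCK → SYNC
  read '0': SYNC → WAIT
  read '0': WAIT → LOCK
  read '1': LOCK → SYNC
  read '0': SYNC → WAIT
  read '1': WAIT → WAIT
  read '0': WAIT → LOCK
  read '0': LOCK → SEEK
  read '1': SEEK → SEEK
  read '0': SEEK → WAIT
  read '1': WAIT → WAIT
  read '0': WAIT → LOCK
  end LOCK, accepted
w5:
  start at SEND
  read '1': SEND → SEND
  read '0': SEND → SYNC
  read '0': SYNC → WAIT
  read '0': WAIT → LOCK
  read '1': LOCK → SYNC
  read '0': SYNC → WAIT
  read '0': WAIT → LOCK
  read '1': LOCK → SYNC
  read '0': SYNC → WAIT
  read '0': WAIT → LOCK
  read '1': LOCK → SYNC
  read '0': SYNC → WAIT
  end WAIT, rejected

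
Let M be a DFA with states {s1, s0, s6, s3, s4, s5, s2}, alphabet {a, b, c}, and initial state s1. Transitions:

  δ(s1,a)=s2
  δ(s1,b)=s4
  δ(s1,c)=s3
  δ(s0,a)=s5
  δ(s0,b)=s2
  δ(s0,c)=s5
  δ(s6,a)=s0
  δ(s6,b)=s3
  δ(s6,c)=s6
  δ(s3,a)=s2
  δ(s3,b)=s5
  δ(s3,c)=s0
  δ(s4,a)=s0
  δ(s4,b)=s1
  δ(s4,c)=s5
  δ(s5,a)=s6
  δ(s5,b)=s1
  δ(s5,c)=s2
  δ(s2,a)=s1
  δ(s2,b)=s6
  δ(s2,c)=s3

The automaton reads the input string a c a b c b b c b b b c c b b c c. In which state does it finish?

s0

s1 → s2 → s3 → s2 → s6 → s6 → s3 → s5 → s2 → s6 → s3 → s5 → s2 → s3 → s5 → s1 → s3 → s0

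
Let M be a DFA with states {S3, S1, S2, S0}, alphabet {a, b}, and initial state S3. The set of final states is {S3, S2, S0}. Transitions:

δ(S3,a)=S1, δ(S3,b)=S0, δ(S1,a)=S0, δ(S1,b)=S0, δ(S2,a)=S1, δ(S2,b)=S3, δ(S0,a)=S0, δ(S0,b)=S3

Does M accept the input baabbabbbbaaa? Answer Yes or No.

start at S3
read 'b': S3 → S0
read 'a': S0 → S0
read 'a': S0 → S0
read 'b': S0 → S3
read 'b': S3 → S0
read 'a': S0 → S0
read 'b': S0 → S3
read 'b': S3 → S0
read 'b': S0 → S3
read 'b': S3 → S0
read 'a': S0 → S0
read 'a': S0 → S0
read 'a': S0 → S0
End state S0 is accepting.

Yes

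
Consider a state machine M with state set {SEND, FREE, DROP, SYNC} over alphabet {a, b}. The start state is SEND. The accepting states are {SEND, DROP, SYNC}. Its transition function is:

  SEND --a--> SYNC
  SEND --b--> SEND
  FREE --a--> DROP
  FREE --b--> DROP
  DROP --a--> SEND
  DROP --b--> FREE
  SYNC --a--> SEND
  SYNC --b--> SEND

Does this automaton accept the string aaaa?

Yes

start at SEND
read 'a': SEND → SYNC
read 'a': SYNC → SEND
read 'a': SEND → SYNC
read 'a': SYNC → SEND
End state SEND is accepting.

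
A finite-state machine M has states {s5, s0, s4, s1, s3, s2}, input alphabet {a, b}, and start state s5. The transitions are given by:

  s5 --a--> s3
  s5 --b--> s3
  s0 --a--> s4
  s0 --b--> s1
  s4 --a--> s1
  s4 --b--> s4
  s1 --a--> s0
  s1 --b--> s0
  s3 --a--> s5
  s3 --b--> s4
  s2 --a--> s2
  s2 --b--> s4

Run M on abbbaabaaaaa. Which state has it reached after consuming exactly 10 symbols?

Trace: s5 -a-> s3 -b-> s4 -b-> s4 -b-> s4 -a-> s1 -a-> s0 -b-> s1 -a-> s0 -a-> s4 -a-> s1
After 10 symbols: s1.

s1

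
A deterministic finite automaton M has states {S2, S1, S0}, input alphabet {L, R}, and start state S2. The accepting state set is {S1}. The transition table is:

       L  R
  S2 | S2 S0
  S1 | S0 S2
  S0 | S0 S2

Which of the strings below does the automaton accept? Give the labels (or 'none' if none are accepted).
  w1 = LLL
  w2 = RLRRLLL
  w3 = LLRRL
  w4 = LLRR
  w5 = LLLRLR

w1: S2 → S2 → S2 → S2  → end S2, rejected
w2: S2 → S0 → S0 → S2 → S0 → S0 → S0 → S0  → end S0, rejected
w3: S2 → S2 → S2 → S0 → S2 → S2  → end S2, rejected
w4: S2 → S2 → S2 → S0 → S2  → end S2, rejected
w5: S2 → S2 → S2 → S2 → S0 → S0 → S2  → end S2, rejected

none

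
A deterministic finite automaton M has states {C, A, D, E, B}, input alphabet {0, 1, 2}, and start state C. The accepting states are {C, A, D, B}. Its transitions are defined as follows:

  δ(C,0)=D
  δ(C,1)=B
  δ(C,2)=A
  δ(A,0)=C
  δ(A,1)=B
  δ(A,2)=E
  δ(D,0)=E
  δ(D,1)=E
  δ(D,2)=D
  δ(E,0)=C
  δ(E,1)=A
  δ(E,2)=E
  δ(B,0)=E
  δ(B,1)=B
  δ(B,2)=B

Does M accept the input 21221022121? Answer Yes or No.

Yes

start at C
read '2': C → A
read '1': A → B
read '2': B → B
read '2': B → B
read '1': B → B
read '0': B → E
read '2': E → E
read '2': E → E
read '1': E → A
read '2': A → E
read '1': E → A
End state A is accepting.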